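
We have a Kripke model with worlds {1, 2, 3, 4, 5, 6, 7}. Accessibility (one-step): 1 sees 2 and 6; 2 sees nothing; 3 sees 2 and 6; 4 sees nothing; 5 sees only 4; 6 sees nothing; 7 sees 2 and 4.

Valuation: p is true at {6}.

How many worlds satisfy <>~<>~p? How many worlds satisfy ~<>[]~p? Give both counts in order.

For <>~<>~p:
1: successors {2, 6}; ~<>~p there: 2:T, 6:T. ✓
2: no successors, so <>~<>~p fails. ✗
3: successors {2, 6}; ~<>~p there: 2:T, 6:T. ✓
4: no successors, so <>~<>~p fails. ✗
5: successors {4}; ~<>~p there: 4:T. ✓
6: no successors, so <>~<>~p fails. ✗
7: successors {2, 4}; ~<>~p there: 2:T, 4:T. ✓
— 4 worlds.
For ~<>[]~p:
1: <>[]~p is T. ✗
2: <>[]~p is F. ✓
3: <>[]~p is T. ✗
4: <>[]~p is F. ✓
5: <>[]~p is T. ✗
6: <>[]~p is F. ✓
7: <>[]~p is T. ✗
— 3 worlds.

4 and 3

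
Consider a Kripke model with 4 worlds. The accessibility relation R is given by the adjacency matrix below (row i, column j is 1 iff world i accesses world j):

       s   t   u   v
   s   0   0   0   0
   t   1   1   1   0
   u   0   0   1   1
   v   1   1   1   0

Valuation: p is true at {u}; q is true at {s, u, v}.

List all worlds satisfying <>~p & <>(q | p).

s: <>~p is F, <>(q | p) is F. ✗
t: <>~p is T, <>(q | p) is T. ✓
u: <>~p is T, <>(q | p) is T. ✓
v: <>~p is T, <>(q | p) is T. ✓

{t, u, v}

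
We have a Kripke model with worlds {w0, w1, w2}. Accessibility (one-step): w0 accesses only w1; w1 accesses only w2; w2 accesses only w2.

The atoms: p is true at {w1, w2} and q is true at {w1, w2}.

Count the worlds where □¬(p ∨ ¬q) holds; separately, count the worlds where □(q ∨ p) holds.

For □¬(p ∨ ¬q):
w0: successors {w1}; ¬(p ∨ ¬q) there: w1:F. ✗
w1: successors {w2}; ¬(p ∨ ¬q) there: w2:F. ✗
w2: successors {w2}; ¬(p ∨ ¬q) there: w2:F. ✗
— 0 worlds.
For □(q ∨ p):
w0: successors {w1}; q ∨ p there: w1:T. ✓
w1: successors {w2}; q ∨ p there: w2:T. ✓
w2: successors {w2}; q ∨ p there: w2:T. ✓
— 3 worlds.

0 and 3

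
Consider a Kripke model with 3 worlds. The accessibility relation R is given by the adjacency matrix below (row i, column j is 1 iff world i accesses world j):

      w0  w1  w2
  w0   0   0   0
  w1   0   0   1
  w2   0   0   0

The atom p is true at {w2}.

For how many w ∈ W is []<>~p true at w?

w0: no successors, so []<>~p holds vacuously. ✓
w1: successors {w2}; <>~p there: w2:F. ✗
w2: no successors, so []<>~p holds vacuously. ✓
Satisfying worlds: {w0, w2}.

2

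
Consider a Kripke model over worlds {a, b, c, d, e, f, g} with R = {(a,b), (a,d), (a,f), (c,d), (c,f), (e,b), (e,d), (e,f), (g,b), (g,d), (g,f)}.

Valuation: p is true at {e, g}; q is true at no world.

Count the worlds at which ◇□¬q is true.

4

a: successors {b, d, f}; □¬q there: b:T, d:T, f:T. ✓
b: no successors, so ◇□¬q fails. ✗
c: successors {d, f}; □¬q there: d:T, f:T. ✓
d: no successors, so ◇□¬q fails. ✗
e: successors {b, d, f}; □¬q there: b:T, d:T, f:T. ✓
f: no successors, so ◇□¬q fails. ✗
g: successors {b, d, f}; □¬q there: b:T, d:T, f:T. ✓
Satisfying worlds: {a, c, e, g}.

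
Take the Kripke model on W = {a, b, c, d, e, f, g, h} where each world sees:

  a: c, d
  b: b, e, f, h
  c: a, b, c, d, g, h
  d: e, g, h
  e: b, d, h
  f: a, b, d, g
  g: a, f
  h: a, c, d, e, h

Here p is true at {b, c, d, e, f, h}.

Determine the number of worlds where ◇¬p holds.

5

a: successors {c, d}; ¬p there: c:F, d:F. ✗
b: successors {b, e, f, h}; ¬p there: b:F, e:F, f:F, h:F. ✗
c: successors {a, b, c, d, g, h}; ¬p there: a:T, b:F, c:F, d:F, g:T, h:F. ✓
d: successors {e, g, h}; ¬p there: e:F, g:T, h:F. ✓
e: successors {b, d, h}; ¬p there: b:F, d:F, h:F. ✗
f: successors {a, b, d, g}; ¬p there: a:T, b:F, d:F, g:T. ✓
g: successors {a, f}; ¬p there: a:T, f:F. ✓
h: successors {a, c, d, e, h}; ¬p there: a:T, c:F, d:F, e:F, h:F. ✓
Satisfying worlds: {c, d, f, g, h}.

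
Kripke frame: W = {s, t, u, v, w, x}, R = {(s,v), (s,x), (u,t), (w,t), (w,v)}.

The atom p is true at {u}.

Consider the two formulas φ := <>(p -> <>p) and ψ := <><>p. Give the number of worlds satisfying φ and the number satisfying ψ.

3 and 0

For <>(p -> <>p):
s: successors {v, x}; p -> <>p there: v:T, x:T. ✓
t: no successors, so <>(p -> <>p) fails. ✗
u: successors {t}; p -> <>p there: t:T. ✓
v: no successors, so <>(p -> <>p) fails. ✗
w: successors {t, v}; p -> <>p there: t:T, v:T. ✓
x: no successors, so <>(p -> <>p) fails. ✗
— 3 worlds.
For <><>p:
s: successors {v, x}; <>p there: v:F, x:F. ✗
t: no successors, so <><>p fails. ✗
u: successors {t}; <>p there: t:F. ✗
v: no successors, so <><>p fails. ✗
w: successors {t, v}; <>p there: t:F, v:F. ✗
x: no successors, so <><>p fails. ✗
— 0 worlds.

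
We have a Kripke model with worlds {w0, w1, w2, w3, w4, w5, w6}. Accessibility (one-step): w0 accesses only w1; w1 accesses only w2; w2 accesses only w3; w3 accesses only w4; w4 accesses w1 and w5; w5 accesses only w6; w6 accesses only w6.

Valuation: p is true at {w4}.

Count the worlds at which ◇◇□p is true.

1

w0: successors {w1}; ◇□p there: w1:F. ✗
w1: successors {w2}; ◇□p there: w2:T. ✓
w2: successors {w3}; ◇□p there: w3:F. ✗
w3: successors {w4}; ◇□p there: w4:F. ✗
w4: successors {w1, w5}; ◇□p there: w1:F, w5:F. ✗
w5: successors {w6}; ◇□p there: w6:F. ✗
w6: successors {w6}; ◇□p there: w6:F. ✗
Satisfying worlds: {w1}.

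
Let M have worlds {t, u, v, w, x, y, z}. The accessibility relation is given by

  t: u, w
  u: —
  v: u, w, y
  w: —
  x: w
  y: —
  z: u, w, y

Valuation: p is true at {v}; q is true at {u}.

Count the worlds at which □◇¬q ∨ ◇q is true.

6

t: □◇¬q is F, ◇q is T. ✓
u: □◇¬q is T, ◇q is F. ✓
v: □◇¬q is F, ◇q is T. ✓
w: □◇¬q is T, ◇q is F. ✓
x: □◇¬q is F, ◇q is F. ✗
y: □◇¬q is T, ◇q is F. ✓
z: □◇¬q is F, ◇q is T. ✓
Satisfying worlds: {t, u, v, w, y, z}.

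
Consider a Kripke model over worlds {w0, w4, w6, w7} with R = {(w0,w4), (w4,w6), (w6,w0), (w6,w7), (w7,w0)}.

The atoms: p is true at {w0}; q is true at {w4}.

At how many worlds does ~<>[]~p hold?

1

w0: <>[]~p is T. ✗
w4: <>[]~p is F. ✓
w6: <>[]~p is T. ✗
w7: <>[]~p is T. ✗
Satisfying worlds: {w4}.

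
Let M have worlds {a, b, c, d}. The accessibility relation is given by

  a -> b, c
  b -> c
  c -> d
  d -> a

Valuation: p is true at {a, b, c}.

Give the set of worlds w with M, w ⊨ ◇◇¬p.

a: successors {b, c}; ◇¬p there: b:F, c:T. ✓
b: successors {c}; ◇¬p there: c:T. ✓
c: successors {d}; ◇¬p there: d:F. ✗
d: successors {a}; ◇¬p there: a:F. ✗

{a, b}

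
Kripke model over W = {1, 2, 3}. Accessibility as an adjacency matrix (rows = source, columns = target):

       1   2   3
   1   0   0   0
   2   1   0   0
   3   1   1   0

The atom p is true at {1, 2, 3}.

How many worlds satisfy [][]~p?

1: no successors, so [][]~p holds vacuously. ✓
2: successors {1}; []~p there: 1:T. ✓
3: successors {1, 2}; []~p there: 1:T, 2:F. ✗
Satisfying worlds: {1, 2}.

2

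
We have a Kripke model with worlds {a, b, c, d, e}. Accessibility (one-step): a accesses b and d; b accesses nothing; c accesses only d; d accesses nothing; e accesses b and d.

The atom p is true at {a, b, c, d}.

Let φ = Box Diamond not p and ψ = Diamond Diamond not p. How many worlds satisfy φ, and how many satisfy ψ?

2 and 0

For Box Diamond not p:
a: successors {b, d}; Diamond not p there: b:F, d:F. ✗
b: no successors, so Box Diamond not p holds vacuously. ✓
c: successors {d}; Diamond not p there: d:F. ✗
d: no successors, so Box Diamond not p holds vacuously. ✓
e: successors {b, d}; Diamond not p there: b:F, d:F. ✗
— 2 worlds.
For Diamond Diamond not p:
a: successors {b, d}; Diamond not p there: b:F, d:F. ✗
b: no successors, so Diamond Diamond not p fails. ✗
c: successors {d}; Diamond not p there: d:F. ✗
d: no successors, so Diamond Diamond not p fails. ✗
e: successors {b, d}; Diamond not p there: b:F, d:F. ✗
— 0 worlds.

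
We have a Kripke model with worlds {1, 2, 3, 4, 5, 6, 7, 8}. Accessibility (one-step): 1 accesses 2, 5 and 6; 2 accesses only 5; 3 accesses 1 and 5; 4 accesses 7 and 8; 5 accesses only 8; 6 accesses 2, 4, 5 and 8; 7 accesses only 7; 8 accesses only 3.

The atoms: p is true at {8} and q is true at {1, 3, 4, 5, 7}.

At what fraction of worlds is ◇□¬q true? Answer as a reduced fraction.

1/2

1: successors {2, 5, 6}; □¬q there: 2:F, 5:T, 6:F. ✓
2: successors {5}; □¬q there: 5:T. ✓
3: successors {1, 5}; □¬q there: 1:F, 5:T. ✓
4: successors {7, 8}; □¬q there: 7:F, 8:F. ✗
5: successors {8}; □¬q there: 8:F. ✗
6: successors {2, 4, 5, 8}; □¬q there: 2:F, 4:F, 5:T, 8:F. ✓
7: successors {7}; □¬q there: 7:F. ✗
8: successors {3}; □¬q there: 3:F. ✗
That's 4 of 8 worlds, so 4/8 = 1/2.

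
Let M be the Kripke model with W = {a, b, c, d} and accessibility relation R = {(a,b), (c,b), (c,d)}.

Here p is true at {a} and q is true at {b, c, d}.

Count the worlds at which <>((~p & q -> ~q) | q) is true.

2

a: successors {b}; (~p & q -> ~q) | q there: b:T. ✓
b: no successors, so <>((~p & q -> ~q) | q) fails. ✗
c: successors {b, d}; (~p & q -> ~q) | q there: b:T, d:T. ✓
d: no successors, so <>((~p & q -> ~q) | q) fails. ✗
Satisfying worlds: {a, c}.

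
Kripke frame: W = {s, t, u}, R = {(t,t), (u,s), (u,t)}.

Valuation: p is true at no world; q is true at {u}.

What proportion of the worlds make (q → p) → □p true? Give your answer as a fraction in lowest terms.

2/3

s: q → p is T, □p is T. ✓
t: q → p is T, □p is F. ✗
u: q → p is F, □p is F. ✓
That's 2 of 3 worlds, so 2/3.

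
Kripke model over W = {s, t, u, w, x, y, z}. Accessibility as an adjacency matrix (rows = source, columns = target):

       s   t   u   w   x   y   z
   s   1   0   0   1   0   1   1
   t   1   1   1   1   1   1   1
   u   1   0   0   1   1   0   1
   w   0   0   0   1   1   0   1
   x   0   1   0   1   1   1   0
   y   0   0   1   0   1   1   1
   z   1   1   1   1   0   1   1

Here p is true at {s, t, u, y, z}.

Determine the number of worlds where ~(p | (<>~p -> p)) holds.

s: p | (<>~p -> p) is T. ✗
t: p | (<>~p -> p) is T. ✗
u: p | (<>~p -> p) is T. ✗
w: p | (<>~p -> p) is F. ✓
x: p | (<>~p -> p) is F. ✓
y: p | (<>~p -> p) is T. ✗
z: p | (<>~p -> p) is T. ✗
Satisfying worlds: {w, x}.

2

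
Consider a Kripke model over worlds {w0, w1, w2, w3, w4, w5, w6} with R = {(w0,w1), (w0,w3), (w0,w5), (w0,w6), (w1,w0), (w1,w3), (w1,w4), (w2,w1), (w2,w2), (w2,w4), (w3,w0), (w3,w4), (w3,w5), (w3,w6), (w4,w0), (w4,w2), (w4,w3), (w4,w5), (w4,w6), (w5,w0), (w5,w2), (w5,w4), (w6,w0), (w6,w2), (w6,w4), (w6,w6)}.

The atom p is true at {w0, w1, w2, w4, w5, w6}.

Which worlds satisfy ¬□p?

w0: □p is F. ✓
w1: □p is F. ✓
w2: □p is T. ✗
w3: □p is T. ✗
w4: □p is F. ✓
w5: □p is T. ✗
w6: □p is T. ✗

{w0, w1, w4}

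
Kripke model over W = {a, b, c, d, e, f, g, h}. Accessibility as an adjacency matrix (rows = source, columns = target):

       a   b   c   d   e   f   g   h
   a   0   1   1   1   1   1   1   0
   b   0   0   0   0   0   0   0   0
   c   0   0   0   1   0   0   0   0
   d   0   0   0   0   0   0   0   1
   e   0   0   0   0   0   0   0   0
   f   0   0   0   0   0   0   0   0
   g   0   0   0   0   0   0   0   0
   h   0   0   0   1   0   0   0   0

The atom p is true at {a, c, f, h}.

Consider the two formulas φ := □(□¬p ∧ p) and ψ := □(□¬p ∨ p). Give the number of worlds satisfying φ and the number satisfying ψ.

5 and 5

For □(□¬p ∧ p):
a: successors {b, c, d, e, f, g}; □¬p ∧ p there: b:F, c:T, d:F, e:F, f:T, g:F. ✗
b: no successors, so □(□¬p ∧ p) holds vacuously. ✓
c: successors {d}; □¬p ∧ p there: d:F. ✗
d: successors {h}; □¬p ∧ p there: h:T. ✓
e: no successors, so □(□¬p ∧ p) holds vacuously. ✓
f: no successors, so □(□¬p ∧ p) holds vacuously. ✓
g: no successors, so □(□¬p ∧ p) holds vacuously. ✓
h: successors {d}; □¬p ∧ p there: d:F. ✗
— 5 worlds.
For □(□¬p ∨ p):
a: successors {b, c, d, e, f, g}; □¬p ∨ p there: b:T, c:T, d:F, e:T, f:T, g:T. ✗
b: no successors, so □(□¬p ∨ p) holds vacuously. ✓
c: successors {d}; □¬p ∨ p there: d:F. ✗
d: successors {h}; □¬p ∨ p there: h:T. ✓
e: no successors, so □(□¬p ∨ p) holds vacuously. ✓
f: no successors, so □(□¬p ∨ p) holds vacuously. ✓
g: no successors, so □(□¬p ∨ p) holds vacuously. ✓
h: successors {d}; □¬p ∨ p there: d:F. ✗
— 5 worlds.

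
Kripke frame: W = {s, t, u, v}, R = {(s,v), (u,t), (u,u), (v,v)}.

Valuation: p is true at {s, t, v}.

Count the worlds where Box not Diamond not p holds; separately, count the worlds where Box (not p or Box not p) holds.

For Box not Diamond not p:
s: successors {v}; not Diamond not p there: v:T. ✓
t: no successors, so Box not Diamond not p holds vacuously. ✓
u: successors {t, u}; not Diamond not p there: t:T, u:F. ✗
v: successors {v}; not Diamond not p there: v:T. ✓
— 3 worlds.
For Box (not p or Box not p):
s: successors {v}; not p or Box not p there: v:F. ✗
t: no successors, so Box (not p or Box not p) holds vacuously. ✓
u: successors {t, u}; not p or Box not p there: t:T, u:T. ✓
v: successors {v}; not p or Box not p there: v:F. ✗
— 2 worlds.

3 and 2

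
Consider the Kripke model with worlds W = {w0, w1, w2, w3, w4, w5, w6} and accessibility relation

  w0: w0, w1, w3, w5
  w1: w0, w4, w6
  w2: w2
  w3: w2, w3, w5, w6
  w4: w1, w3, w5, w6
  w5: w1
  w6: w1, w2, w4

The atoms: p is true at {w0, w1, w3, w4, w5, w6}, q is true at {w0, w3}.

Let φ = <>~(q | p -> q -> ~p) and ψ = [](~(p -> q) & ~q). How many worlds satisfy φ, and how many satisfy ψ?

For <>~(q | p -> q -> ~p):
w0: successors {w0, w1, w3, w5}; ~(q | p -> q -> ~p) there: w0:T, w1:F, w3:T, w5:F. ✓
w1: successors {w0, w4, w6}; ~(q | p -> q -> ~p) there: w0:T, w4:F, w6:F. ✓
w2: successors {w2}; ~(q | p -> q -> ~p) there: w2:F. ✗
w3: successors {w2, w3, w5, w6}; ~(q | p -> q -> ~p) there: w2:F, w3:T, w5:F, w6:F. ✓
w4: successors {w1, w3, w5, w6}; ~(q | p -> q -> ~p) there: w1:F, w3:T, w5:F, w6:F. ✓
w5: successors {w1}; ~(q | p -> q -> ~p) there: w1:F. ✗
w6: successors {w1, w2, w4}; ~(q | p -> q -> ~p) there: w1:F, w2:F, w4:F. ✗
— 4 worlds.
For [](~(p -> q) & ~q):
w0: successors {w0, w1, w3, w5}; ~(p -> q) & ~q there: w0:F, w1:T, w3:F, w5:T. ✗
w1: successors {w0, w4, w6}; ~(p -> q) & ~q there: w0:F, w4:T, w6:T. ✗
w2: successors {w2}; ~(p -> q) & ~q there: w2:F. ✗
w3: successors {w2, w3, w5, w6}; ~(p -> q) & ~q there: w2:F, w3:F, w5:T, w6:T. ✗
w4: successors {w1, w3, w5, w6}; ~(p -> q) & ~q there: w1:T, w3:F, w5:T, w6:T. ✗
w5: successors {w1}; ~(p -> q) & ~q there: w1:T. ✓
w6: successors {w1, w2, w4}; ~(p -> q) & ~q there: w1:T, w2:F, w4:T. ✗
— 1 world.

4 and 1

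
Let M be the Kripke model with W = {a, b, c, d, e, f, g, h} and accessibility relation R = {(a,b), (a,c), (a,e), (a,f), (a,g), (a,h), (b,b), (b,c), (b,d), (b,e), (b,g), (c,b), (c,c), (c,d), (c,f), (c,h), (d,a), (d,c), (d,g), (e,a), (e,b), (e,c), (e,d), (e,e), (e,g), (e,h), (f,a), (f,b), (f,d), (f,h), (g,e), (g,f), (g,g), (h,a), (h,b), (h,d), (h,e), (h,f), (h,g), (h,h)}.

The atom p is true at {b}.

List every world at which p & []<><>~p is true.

a: p is F, []<><>~p is T. ✗
b: p is T, []<><>~p is T. ✓
c: p is F, []<><>~p is T. ✗
d: p is F, []<><>~p is T. ✗
e: p is F, []<><>~p is T. ✗
f: p is F, []<><>~p is T. ✗
g: p is F, []<><>~p is T. ✗
h: p is F, []<><>~p is T. ✗

{b}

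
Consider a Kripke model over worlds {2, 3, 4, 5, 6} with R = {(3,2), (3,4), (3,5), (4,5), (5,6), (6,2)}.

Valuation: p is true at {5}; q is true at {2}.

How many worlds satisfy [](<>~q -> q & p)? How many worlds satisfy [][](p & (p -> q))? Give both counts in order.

3 and 2

For [](<>~q -> q & p):
2: no successors, so [](<>~q -> q & p) holds vacuously. ✓
3: successors {2, 4, 5}; <>~q -> q & p there: 2:T, 4:F, 5:F. ✗
4: successors {5}; <>~q -> q & p there: 5:F. ✗
5: successors {6}; <>~q -> q & p there: 6:T. ✓
6: successors {2}; <>~q -> q & p there: 2:T. ✓
— 3 worlds.
For [][](p & (p -> q)):
2: no successors, so [][](p & (p -> q)) holds vacuously. ✓
3: successors {2, 4, 5}; [](p & (p -> q)) there: 2:T, 4:F, 5:F. ✗
4: successors {5}; [](p & (p -> q)) there: 5:F. ✗
5: successors {6}; [](p & (p -> q)) there: 6:F. ✗
6: successors {2}; [](p & (p -> q)) there: 2:T. ✓
— 2 worlds.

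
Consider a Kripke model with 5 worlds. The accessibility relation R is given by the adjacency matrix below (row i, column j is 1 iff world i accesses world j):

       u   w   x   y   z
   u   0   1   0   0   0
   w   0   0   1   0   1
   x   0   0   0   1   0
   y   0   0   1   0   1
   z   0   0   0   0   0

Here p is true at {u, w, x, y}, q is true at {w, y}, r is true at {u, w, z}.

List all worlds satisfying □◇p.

u: successors {w}; ◇p there: w:T. ✓
w: successors {x, z}; ◇p there: x:T, z:F. ✗
x: successors {y}; ◇p there: y:T. ✓
y: successors {x, z}; ◇p there: x:T, z:F. ✗
z: no successors, so □◇p holds vacuously. ✓

{u, x, z}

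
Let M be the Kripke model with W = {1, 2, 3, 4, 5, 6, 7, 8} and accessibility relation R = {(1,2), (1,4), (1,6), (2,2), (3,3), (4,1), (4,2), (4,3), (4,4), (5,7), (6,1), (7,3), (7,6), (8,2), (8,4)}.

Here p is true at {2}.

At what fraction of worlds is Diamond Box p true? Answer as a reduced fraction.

1/2

1: successors {2, 4, 6}; Box p there: 2:T, 4:F, 6:F. ✓
2: successors {2}; Box p there: 2:T. ✓
3: successors {3}; Box p there: 3:F. ✗
4: successors {1, 2, 3, 4}; Box p there: 1:F, 2:T, 3:F, 4:F. ✓
5: successors {7}; Box p there: 7:F. ✗
6: successors {1}; Box p there: 1:F. ✗
7: successors {3, 6}; Box p there: 3:F, 6:F. ✗
8: successors {2, 4}; Box p there: 2:T, 4:F. ✓
That's 4 of 8 worlds, so 4/8 = 1/2.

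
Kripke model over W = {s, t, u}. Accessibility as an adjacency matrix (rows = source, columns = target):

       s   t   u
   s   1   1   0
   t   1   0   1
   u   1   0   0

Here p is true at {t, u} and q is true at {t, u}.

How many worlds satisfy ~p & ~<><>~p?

s: ~p is T, ~<><>~p is F. ✗
t: ~p is F, ~<><>~p is F. ✗
u: ~p is F, ~<><>~p is F. ✗
Satisfying worlds: ∅.

0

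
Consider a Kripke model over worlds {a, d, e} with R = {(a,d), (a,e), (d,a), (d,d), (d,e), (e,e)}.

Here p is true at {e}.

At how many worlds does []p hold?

a: successors {d, e}; p there: d:F, e:T. ✗
d: successors {a, d, e}; p there: a:F, d:F, e:T. ✗
e: successors {e}; p there: e:T. ✓
Satisfying worlds: {e}.

1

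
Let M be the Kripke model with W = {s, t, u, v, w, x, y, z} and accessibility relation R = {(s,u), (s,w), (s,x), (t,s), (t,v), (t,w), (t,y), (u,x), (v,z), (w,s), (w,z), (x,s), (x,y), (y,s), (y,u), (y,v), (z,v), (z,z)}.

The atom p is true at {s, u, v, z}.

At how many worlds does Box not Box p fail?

7

s: successors {u, w, x}; not Box p there: u:T, w:F, x:T. ✗
t: successors {s, v, w, y}; not Box p there: s:T, v:F, w:F, y:F. ✗
u: successors {x}; not Box p there: x:T. ✓
v: successors {z}; not Box p there: z:F. ✗
w: successors {s, z}; not Box p there: s:T, z:F. ✗
x: successors {s, y}; not Box p there: s:T, y:F. ✗
y: successors {s, u, v}; not Box p there: s:T, u:T, v:F. ✗
z: successors {v, z}; not Box p there: v:F, z:F. ✗
Satisfying worlds: {u}.
So Box not Box p fails at the other 7 worlds.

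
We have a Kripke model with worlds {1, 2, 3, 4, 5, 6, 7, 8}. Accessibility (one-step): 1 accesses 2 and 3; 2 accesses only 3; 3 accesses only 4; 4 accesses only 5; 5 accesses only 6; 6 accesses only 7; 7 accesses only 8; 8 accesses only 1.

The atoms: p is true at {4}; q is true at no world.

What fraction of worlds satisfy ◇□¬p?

7/8

1: successors {2, 3}; □¬p there: 2:T, 3:F. ✓
2: successors {3}; □¬p there: 3:F. ✗
3: successors {4}; □¬p there: 4:T. ✓
4: successors {5}; □¬p there: 5:T. ✓
5: successors {6}; □¬p there: 6:T. ✓
6: successors {7}; □¬p there: 7:T. ✓
7: successors {8}; □¬p there: 8:T. ✓
8: successors {1}; □¬p there: 1:T. ✓
That's 7 of 8 worlds, so 7/8.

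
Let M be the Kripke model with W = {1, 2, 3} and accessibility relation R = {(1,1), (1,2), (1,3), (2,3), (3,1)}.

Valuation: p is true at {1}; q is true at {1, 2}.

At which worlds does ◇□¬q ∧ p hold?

{1}

1: ◇□¬q is T, p is T. ✓
2: ◇□¬q is F, p is F. ✗
3: ◇□¬q is F, p is F. ✗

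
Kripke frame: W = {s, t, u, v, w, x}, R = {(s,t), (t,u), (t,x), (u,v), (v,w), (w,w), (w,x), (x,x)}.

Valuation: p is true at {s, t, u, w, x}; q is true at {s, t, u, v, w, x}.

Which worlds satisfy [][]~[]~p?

s: successors {t}; []~[]~p there: t:F. ✗
t: successors {u, x}; []~[]~p there: u:T, x:T. ✓
u: successors {v}; []~[]~p there: v:T. ✓
v: successors {w}; []~[]~p there: w:T. ✓
w: successors {w, x}; []~[]~p there: w:T, x:T. ✓
x: successors {x}; []~[]~p there: x:T. ✓

{t, u, v, w, x}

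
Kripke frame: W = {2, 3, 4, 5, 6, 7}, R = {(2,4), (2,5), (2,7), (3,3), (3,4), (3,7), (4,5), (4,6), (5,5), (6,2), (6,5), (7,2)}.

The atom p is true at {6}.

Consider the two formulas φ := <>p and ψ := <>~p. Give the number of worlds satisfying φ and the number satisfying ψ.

For <>p:
2: successors {4, 5, 7}; p there: 4:F, 5:F, 7:F. ✗
3: successors {3, 4, 7}; p there: 3:F, 4:F, 7:F. ✗
4: successors {5, 6}; p there: 5:F, 6:T. ✓
5: successors {5}; p there: 5:F. ✗
6: successors {2, 5}; p there: 2:F, 5:F. ✗
7: successors {2}; p there: 2:F. ✗
— 1 world.
For <>~p:
2: successors {4, 5, 7}; ~p there: 4:T, 5:T, 7:T. ✓
3: successors {3, 4, 7}; ~p there: 3:T, 4:T, 7:T. ✓
4: successors {5, 6}; ~p there: 5:T, 6:F. ✓
5: successors {5}; ~p there: 5:T. ✓
6: successors {2, 5}; ~p there: 2:T, 5:T. ✓
7: successors {2}; ~p there: 2:T. ✓
— 6 worlds.

1 and 6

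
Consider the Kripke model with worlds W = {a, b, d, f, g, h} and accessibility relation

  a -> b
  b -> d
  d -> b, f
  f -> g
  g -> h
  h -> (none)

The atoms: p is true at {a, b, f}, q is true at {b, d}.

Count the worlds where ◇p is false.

a: successors {b}; p there: b:T. ✓
b: successors {d}; p there: d:F. ✗
d: successors {b, f}; p there: b:T, f:T. ✓
f: successors {g}; p there: g:F. ✗
g: successors {h}; p there: h:F. ✗
h: no successors, so ◇p fails. ✗
Satisfying worlds: {a, d}.
So ◇p fails at the other 4 worlds.

4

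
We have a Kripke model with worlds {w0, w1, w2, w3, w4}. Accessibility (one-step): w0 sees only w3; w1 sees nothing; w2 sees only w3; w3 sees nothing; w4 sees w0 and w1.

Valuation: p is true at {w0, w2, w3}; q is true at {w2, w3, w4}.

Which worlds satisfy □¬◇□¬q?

w0: successors {w3}; ¬◇□¬q there: w3:T. ✓
w1: no successors, so □¬◇□¬q holds vacuously. ✓
w2: successors {w3}; ¬◇□¬q there: w3:T. ✓
w3: no successors, so □¬◇□¬q holds vacuously. ✓
w4: successors {w0, w1}; ¬◇□¬q there: w0:F, w1:T. ✗

{w0, w1, w2, w3}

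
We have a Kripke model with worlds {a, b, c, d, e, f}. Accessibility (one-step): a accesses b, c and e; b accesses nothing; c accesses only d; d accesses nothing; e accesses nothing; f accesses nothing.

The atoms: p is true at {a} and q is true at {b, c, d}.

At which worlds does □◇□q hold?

{b, d, e, f}

a: successors {b, c, e}; ◇□q there: b:F, c:T, e:F. ✗
b: no successors, so □◇□q holds vacuously. ✓
c: successors {d}; ◇□q there: d:F. ✗
d: no successors, so □◇□q holds vacuously. ✓
e: no successors, so □◇□q holds vacuously. ✓
f: no successors, so □◇□q holds vacuously. ✓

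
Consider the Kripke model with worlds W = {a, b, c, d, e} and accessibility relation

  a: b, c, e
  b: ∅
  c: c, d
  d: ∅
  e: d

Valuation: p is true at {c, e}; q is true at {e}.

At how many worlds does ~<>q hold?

a: <>q is T. ✗
b: <>q is F. ✓
c: <>q is F. ✓
d: <>q is F. ✓
e: <>q is F. ✓
Satisfying worlds: {b, c, d, e}.

4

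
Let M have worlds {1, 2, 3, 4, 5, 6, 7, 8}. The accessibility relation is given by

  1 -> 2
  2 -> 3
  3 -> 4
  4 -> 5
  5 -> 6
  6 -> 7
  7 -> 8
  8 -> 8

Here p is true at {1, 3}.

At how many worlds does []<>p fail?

7

1: successors {2}; <>p there: 2:T. ✓
2: successors {3}; <>p there: 3:F. ✗
3: successors {4}; <>p there: 4:F. ✗
4: successors {5}; <>p there: 5:F. ✗
5: successors {6}; <>p there: 6:F. ✗
6: successors {7}; <>p there: 7:F. ✗
7: successors {8}; <>p there: 8:F. ✗
8: successors {8}; <>p there: 8:F. ✗
Satisfying worlds: {1}.
So []<>p fails at the other 7 worlds.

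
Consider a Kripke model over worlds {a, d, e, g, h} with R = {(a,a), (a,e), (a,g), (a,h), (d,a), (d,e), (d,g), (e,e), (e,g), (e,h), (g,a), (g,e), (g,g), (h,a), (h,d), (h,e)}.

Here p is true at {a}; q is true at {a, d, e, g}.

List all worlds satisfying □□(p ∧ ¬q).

∅

a: successors {a, e, g, h}; □(p ∧ ¬q) there: a:F, e:F, g:F, h:F. ✗
d: successors {a, e, g}; □(p ∧ ¬q) there: a:F, e:F, g:F. ✗
e: successors {e, g, h}; □(p ∧ ¬q) there: e:F, g:F, h:F. ✗
g: successors {a, e, g}; □(p ∧ ¬q) there: a:F, e:F, g:F. ✗
h: successors {a, d, e}; □(p ∧ ¬q) there: a:F, d:F, e:F. ✗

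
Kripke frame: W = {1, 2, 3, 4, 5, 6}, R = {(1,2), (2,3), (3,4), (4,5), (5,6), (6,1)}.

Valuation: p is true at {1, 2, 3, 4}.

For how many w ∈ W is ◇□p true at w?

1: successors {2}; □p there: 2:T. ✓
2: successors {3}; □p there: 3:T. ✓
3: successors {4}; □p there: 4:F. ✗
4: successors {5}; □p there: 5:F. ✗
5: successors {6}; □p there: 6:T. ✓
6: successors {1}; □p there: 1:T. ✓
Satisfying worlds: {1, 2, 5, 6}.

4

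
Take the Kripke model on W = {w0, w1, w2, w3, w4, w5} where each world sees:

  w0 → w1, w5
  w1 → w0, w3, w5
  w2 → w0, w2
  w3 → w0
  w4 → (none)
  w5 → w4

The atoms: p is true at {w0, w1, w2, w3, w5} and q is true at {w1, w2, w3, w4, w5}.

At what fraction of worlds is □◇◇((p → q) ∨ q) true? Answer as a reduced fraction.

w0: successors {w1, w5}; ◇◇((p → q) ∨ q) there: w1:T, w5:F. ✗
w1: successors {w0, w3, w5}; ◇◇((p → q) ∨ q) there: w0:T, w3:T, w5:F. ✗
w2: successors {w0, w2}; ◇◇((p → q) ∨ q) there: w0:T, w2:T. ✓
w3: successors {w0}; ◇◇((p → q) ∨ q) there: w0:T. ✓
w4: no successors, so □◇◇((p → q) ∨ q) holds vacuously. ✓
w5: successors {w4}; ◇◇((p → q) ∨ q) there: w4:F. ✗
That's 3 of 6 worlds, so 3/6 = 1/2.

1/2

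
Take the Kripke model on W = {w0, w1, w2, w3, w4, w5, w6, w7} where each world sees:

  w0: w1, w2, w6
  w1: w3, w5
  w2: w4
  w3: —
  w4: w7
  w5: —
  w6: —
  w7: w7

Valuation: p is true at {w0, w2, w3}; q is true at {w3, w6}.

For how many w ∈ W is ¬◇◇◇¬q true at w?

4

w0: ◇◇◇¬q is T. ✗
w1: ◇◇◇¬q is F. ✓
w2: ◇◇◇¬q is T. ✗
w3: ◇◇◇¬q is F. ✓
w4: ◇◇◇¬q is T. ✗
w5: ◇◇◇¬q is F. ✓
w6: ◇◇◇¬q is F. ✓
w7: ◇◇◇¬q is T. ✗
Satisfying worlds: {w1, w3, w5, w6}.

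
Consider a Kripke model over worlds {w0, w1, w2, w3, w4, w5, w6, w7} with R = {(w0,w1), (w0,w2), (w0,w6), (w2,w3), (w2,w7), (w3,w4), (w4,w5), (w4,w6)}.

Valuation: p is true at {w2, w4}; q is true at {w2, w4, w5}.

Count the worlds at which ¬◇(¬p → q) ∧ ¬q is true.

w0: ¬◇(¬p → q) is F, ¬q is T. ✗
w1: ¬◇(¬p → q) is T, ¬q is T. ✓
w2: ¬◇(¬p → q) is T, ¬q is F. ✗
w3: ¬◇(¬p → q) is F, ¬q is T. ✗
w4: ¬◇(¬p → q) is F, ¬q is F. ✗
w5: ¬◇(¬p → q) is T, ¬q is F. ✗
w6: ¬◇(¬p → q) is T, ¬q is T. ✓
w7: ¬◇(¬p → q) is T, ¬q is T. ✓
Satisfying worlds: {w1, w6, w7}.

3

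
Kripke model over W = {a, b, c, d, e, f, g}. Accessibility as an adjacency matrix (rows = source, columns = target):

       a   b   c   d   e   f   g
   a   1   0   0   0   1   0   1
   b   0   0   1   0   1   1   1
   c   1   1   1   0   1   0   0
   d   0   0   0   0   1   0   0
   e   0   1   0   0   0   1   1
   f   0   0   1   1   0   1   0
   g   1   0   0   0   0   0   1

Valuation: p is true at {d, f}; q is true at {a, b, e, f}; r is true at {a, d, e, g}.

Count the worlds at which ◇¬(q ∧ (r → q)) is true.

a: successors {a, e, g}; ¬(q ∧ (r → q)) there: a:F, e:F, g:T. ✓
b: successors {c, e, f, g}; ¬(q ∧ (r → q)) there: c:T, e:F, f:F, g:T. ✓
c: successors {a, b, c, e}; ¬(q ∧ (r → q)) there: a:F, b:F, c:T, e:F. ✓
d: successors {e}; ¬(q ∧ (r → q)) there: e:F. ✗
e: successors {b, f, g}; ¬(q ∧ (r → q)) there: b:F, f:F, g:T. ✓
f: successors {c, d, f}; ¬(q ∧ (r → q)) there: c:T, d:T, f:F. ✓
g: successors {a, g}; ¬(q ∧ (r → q)) there: a:F, g:T. ✓
Satisfying worlds: {a, b, c, e, f, g}.

6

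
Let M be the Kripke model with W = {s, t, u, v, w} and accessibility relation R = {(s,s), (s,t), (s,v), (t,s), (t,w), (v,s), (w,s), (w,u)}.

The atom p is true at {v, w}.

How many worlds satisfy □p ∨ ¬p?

s: □p is F, ¬p is T. ✓
t: □p is F, ¬p is T. ✓
u: □p is T, ¬p is T. ✓
v: □p is F, ¬p is F. ✗
w: □p is F, ¬p is F. ✗
Satisfying worlds: {s, t, u}.

3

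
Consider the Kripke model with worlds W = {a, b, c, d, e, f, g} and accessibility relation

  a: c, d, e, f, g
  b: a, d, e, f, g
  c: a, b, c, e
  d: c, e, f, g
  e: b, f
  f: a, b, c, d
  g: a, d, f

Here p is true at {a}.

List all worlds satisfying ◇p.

a: successors {c, d, e, f, g}; p there: c:F, d:F, e:F, f:F, g:F. ✗
b: successors {a, d, e, f, g}; p there: a:T, d:F, e:F, f:F, g:F. ✓
c: successors {a, b, c, e}; p there: a:T, b:F, c:F, e:F. ✓
d: successors {c, e, f, g}; p there: c:F, e:F, f:F, g:F. ✗
e: successors {b, f}; p there: b:F, f:F. ✗
f: successors {a, b, c, d}; p there: a:T, b:F, c:F, d:F. ✓
g: successors {a, d, f}; p there: a:T, d:F, f:F. ✓

{b, c, f, g}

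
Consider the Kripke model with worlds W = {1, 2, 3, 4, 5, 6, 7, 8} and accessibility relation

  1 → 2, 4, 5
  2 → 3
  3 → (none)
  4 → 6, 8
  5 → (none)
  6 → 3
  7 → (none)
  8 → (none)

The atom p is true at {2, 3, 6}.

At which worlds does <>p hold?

{1, 2, 4, 6}

1: successors {2, 4, 5}; p there: 2:T, 4:F, 5:F. ✓
2: successors {3}; p there: 3:T. ✓
3: no successors, so <>p fails. ✗
4: successors {6, 8}; p there: 6:T, 8:F. ✓
5: no successors, so <>p fails. ✗
6: successors {3}; p there: 3:T. ✓
7: no successors, so <>p fails. ✗
8: no successors, so <>p fails. ✗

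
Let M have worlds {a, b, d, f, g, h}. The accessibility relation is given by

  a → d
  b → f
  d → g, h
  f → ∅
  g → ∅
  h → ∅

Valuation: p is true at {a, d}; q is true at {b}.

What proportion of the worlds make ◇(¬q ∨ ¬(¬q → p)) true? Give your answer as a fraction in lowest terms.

a: successors {d}; ¬q ∨ ¬(¬q → p) there: d:T. ✓
b: successors {f}; ¬q ∨ ¬(¬q → p) there: f:T. ✓
d: successors {g, h}; ¬q ∨ ¬(¬q → p) there: g:T, h:T. ✓
f: no successors, so ◇(¬q ∨ ¬(¬q → p)) fails. ✗
g: no successors, so ◇(¬q ∨ ¬(¬q → p)) fails. ✗
h: no successors, so ◇(¬q ∨ ¬(¬q → p)) fails. ✗
That's 3 of 6 worlds, so 3/6 = 1/2.

1/2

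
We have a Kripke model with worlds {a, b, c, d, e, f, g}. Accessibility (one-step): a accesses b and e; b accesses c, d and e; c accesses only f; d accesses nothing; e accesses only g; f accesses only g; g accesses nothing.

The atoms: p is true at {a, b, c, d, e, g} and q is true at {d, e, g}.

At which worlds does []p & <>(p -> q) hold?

{a, b, e, f}

a: []p is T, <>(p -> q) is T. ✓
b: []p is T, <>(p -> q) is T. ✓
c: []p is F, <>(p -> q) is T. ✗
d: []p is T, <>(p -> q) is F. ✗
e: []p is T, <>(p -> q) is T. ✓
f: []p is T, <>(p -> q) is T. ✓
g: []p is T, <>(p -> q) is F. ✗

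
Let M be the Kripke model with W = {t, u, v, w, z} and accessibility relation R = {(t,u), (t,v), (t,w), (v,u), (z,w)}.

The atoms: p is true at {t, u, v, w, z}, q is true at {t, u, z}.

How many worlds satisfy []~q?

t: successors {u, v, w}; ~q there: u:F, v:T, w:T. ✗
u: no successors, so []~q holds vacuously. ✓
v: successors {u}; ~q there: u:F. ✗
w: no successors, so []~q holds vacuously. ✓
z: successors {w}; ~q there: w:T. ✓
Satisfying worlds: {u, w, z}.

3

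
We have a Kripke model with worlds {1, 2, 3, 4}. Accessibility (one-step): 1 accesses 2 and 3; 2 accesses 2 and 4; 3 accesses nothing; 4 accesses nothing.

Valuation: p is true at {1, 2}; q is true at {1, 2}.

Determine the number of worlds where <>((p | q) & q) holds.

2

1: successors {2, 3}; (p | q) & q there: 2:T, 3:F. ✓
2: successors {2, 4}; (p | q) & q there: 2:T, 4:F. ✓
3: no successors, so <>((p | q) & q) fails. ✗
4: no successors, so <>((p | q) & q) fails. ✗
Satisfying worlds: {1, 2}.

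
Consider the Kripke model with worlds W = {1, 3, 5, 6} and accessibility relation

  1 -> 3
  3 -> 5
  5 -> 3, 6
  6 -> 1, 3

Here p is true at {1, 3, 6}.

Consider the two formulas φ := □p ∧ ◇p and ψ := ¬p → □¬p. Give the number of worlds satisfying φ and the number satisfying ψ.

For □p ∧ ◇p:
1: □p is T, ◇p is T. ✓
3: □p is F, ◇p is F. ✗
5: □p is T, ◇p is T. ✓
6: □p is T, ◇p is T. ✓
— 3 worlds.
For ¬p → □¬p:
1: ¬p is F, □¬p is F. ✓
3: ¬p is F, □¬p is T. ✓
5: ¬p is T, □¬p is F. ✗
6: ¬p is F, □¬p is F. ✓
— 3 worlds.

3 and 3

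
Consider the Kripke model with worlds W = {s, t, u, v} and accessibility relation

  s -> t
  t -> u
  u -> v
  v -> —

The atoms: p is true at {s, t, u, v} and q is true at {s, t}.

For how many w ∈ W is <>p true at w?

3

s: successors {t}; p there: t:T. ✓
t: successors {u}; p there: u:T. ✓
u: successors {v}; p there: v:T. ✓
v: no successors, so <>p fails. ✗
Satisfying worlds: {s, t, u}.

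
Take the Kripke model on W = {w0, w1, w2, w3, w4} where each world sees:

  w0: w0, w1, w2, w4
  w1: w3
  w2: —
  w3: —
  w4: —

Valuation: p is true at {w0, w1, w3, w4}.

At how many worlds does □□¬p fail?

1

w0: successors {w0, w1, w2, w4}; □¬p there: w0:F, w1:F, w2:T, w4:T. ✗
w1: successors {w3}; □¬p there: w3:T. ✓
w2: no successors, so □□¬p holds vacuously. ✓
w3: no successors, so □□¬p holds vacuously. ✓
w4: no successors, so □□¬p holds vacuously. ✓
Satisfying worlds: {w1, w2, w3, w4}.
So □□¬p fails at the other 1 world.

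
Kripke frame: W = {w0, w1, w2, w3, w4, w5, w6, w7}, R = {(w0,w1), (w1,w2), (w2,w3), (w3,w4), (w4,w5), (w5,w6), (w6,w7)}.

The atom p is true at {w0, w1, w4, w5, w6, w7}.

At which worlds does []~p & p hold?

{w1, w7}

w0: []~p is F, p is T. ✗
w1: []~p is T, p is T. ✓
w2: []~p is T, p is F. ✗
w3: []~p is F, p is F. ✗
w4: []~p is F, p is T. ✗
w5: []~p is F, p is T. ✗
w6: []~p is F, p is T. ✗
w7: []~p is T, p is T. ✓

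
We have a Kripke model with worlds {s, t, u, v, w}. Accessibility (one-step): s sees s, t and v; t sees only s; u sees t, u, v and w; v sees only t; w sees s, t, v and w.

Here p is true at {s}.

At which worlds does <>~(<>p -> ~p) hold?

s: successors {s, t, v}; ~(<>p -> ~p) there: s:T, t:F, v:F. ✓
t: successors {s}; ~(<>p -> ~p) there: s:T. ✓
u: successors {t, u, v, w}; ~(<>p -> ~p) there: t:F, u:F, v:F, w:F. ✗
v: successors {t}; ~(<>p -> ~p) there: t:F. ✗
w: successors {s, t, v, w}; ~(<>p -> ~p) there: s:T, t:F, v:F, w:F. ✓

{s, t, w}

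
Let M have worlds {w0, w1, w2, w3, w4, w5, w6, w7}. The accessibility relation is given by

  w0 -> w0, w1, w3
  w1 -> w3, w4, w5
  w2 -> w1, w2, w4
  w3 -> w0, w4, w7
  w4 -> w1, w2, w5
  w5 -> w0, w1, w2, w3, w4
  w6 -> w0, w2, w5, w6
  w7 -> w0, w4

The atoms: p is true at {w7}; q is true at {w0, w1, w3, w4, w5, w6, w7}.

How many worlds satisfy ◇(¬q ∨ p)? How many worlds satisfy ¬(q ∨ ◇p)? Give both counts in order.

5 and 1

For ◇(¬q ∨ p):
w0: successors {w0, w1, w3}; ¬q ∨ p there: w0:F, w1:F, w3:F. ✗
w1: successors {w3, w4, w5}; ¬q ∨ p there: w3:F, w4:F, w5:F. ✗
w2: successors {w1, w2, w4}; ¬q ∨ p there: w1:F, w2:T, w4:F. ✓
w3: successors {w0, w4, w7}; ¬q ∨ p there: w0:F, w4:F, w7:T. ✓
w4: successors {w1, w2, w5}; ¬q ∨ p there: w1:F, w2:T, w5:F. ✓
w5: successors {w0, w1, w2, w3, w4}; ¬q ∨ p there: w0:F, w1:F, w2:T, w3:F, w4:F. ✓
w6: successors {w0, w2, w5, w6}; ¬q ∨ p there: w0:F, w2:T, w5:F, w6:F. ✓
w7: successors {w0, w4}; ¬q ∨ p there: w0:F, w4:F. ✗
— 5 worlds.
For ¬(q ∨ ◇p):
w0: q ∨ ◇p is T. ✗
w1: q ∨ ◇p is T. ✗
w2: q ∨ ◇p is F. ✓
w3: q ∨ ◇p is T. ✗
w4: q ∨ ◇p is T. ✗
w5: q ∨ ◇p is T. ✗
w6: q ∨ ◇p is T. ✗
w7: q ∨ ◇p is T. ✗
— 1 world.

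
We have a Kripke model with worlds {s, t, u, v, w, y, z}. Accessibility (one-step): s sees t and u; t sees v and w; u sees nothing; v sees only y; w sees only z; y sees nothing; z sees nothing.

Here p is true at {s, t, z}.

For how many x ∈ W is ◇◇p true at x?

1

s: successors {t, u}; ◇p there: t:F, u:F. ✗
t: successors {v, w}; ◇p there: v:F, w:T. ✓
u: no successors, so ◇◇p fails. ✗
v: successors {y}; ◇p there: y:F. ✗
w: successors {z}; ◇p there: z:F. ✗
y: no successors, so ◇◇p fails. ✗
z: no successors, so ◇◇p fails. ✗
Satisfying worlds: {t}.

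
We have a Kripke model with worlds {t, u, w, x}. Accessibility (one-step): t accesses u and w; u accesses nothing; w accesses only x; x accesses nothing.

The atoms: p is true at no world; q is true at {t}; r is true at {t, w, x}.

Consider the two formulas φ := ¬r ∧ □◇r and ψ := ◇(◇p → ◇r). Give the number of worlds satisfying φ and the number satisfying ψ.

1 and 2

For ¬r ∧ □◇r:
t: ¬r is F, □◇r is F. ✗
u: ¬r is T, □◇r is T. ✓
w: ¬r is F, □◇r is F. ✗
x: ¬r is F, □◇r is T. ✗
— 1 world.
For ◇(◇p → ◇r):
t: successors {u, w}; ◇p → ◇r there: u:T, w:T. ✓
u: no successors, so ◇(◇p → ◇r) fails. ✗
w: successors {x}; ◇p → ◇r there: x:T. ✓
x: no successors, so ◇(◇p → ◇r) fails. ✗
— 2 worlds.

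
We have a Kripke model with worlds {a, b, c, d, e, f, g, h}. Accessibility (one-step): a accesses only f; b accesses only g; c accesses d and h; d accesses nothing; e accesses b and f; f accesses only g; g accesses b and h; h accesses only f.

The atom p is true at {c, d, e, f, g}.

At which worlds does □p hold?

a: successors {f}; p there: f:T. ✓
b: successors {g}; p there: g:T. ✓
c: successors {d, h}; p there: d:T, h:F. ✗
d: no successors, so □p holds vacuously. ✓
e: successors {b, f}; p there: b:F, f:T. ✗
f: successors {g}; p there: g:T. ✓
g: successors {b, h}; p there: b:F, h:F. ✗
h: successors {f}; p there: f:T. ✓

{a, b, d, f, h}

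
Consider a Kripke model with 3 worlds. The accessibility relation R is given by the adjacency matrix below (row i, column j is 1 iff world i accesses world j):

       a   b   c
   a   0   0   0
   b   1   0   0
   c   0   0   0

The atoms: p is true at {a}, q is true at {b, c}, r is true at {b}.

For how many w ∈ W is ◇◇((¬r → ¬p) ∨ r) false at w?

3

a: no successors, so ◇◇((¬r → ¬p) ∨ r) fails. ✗
b: successors {a}; ◇((¬r → ¬p) ∨ r) there: a:F. ✗
c: no successors, so ◇◇((¬r → ¬p) ∨ r) fails. ✗
Satisfying worlds: ∅.
So ◇◇((¬r → ¬p) ∨ r) fails at the other 3 worlds.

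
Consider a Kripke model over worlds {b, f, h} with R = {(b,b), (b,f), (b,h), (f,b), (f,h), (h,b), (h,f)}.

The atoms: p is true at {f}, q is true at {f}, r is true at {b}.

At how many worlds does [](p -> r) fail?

b: successors {b, f, h}; p -> r there: b:T, f:F, h:T. ✗
f: successors {b, h}; p -> r there: b:T, h:T. ✓
h: successors {b, f}; p -> r there: b:T, f:F. ✗
Satisfying worlds: {f}.
So [](p -> r) fails at the other 2 worlds.

2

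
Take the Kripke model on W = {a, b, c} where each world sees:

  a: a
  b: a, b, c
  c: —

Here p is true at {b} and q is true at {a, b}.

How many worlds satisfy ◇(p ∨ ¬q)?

a: successors {a}; p ∨ ¬q there: a:F. ✗
b: successors {a, b, c}; p ∨ ¬q there: a:F, b:T, c:T. ✓
c: no successors, so ◇(p ∨ ¬q) fails. ✗
Satisfying worlds: {b}.

1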